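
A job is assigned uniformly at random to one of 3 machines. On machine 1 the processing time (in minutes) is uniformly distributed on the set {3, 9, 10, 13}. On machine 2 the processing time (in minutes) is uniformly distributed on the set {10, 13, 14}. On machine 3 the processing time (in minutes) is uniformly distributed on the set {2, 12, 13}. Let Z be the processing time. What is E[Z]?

E[Z | machine 1] = (3+9+10+13)/4 = 35/4.
E[Z | machine 2] = (10+13+14)/3 = 37/3.
E[Z | machine 3] = (2+12+13)/3 = 9.
By the law of total expectation,
E[Z] = (1/3)·(35/4) + (1/3)·(37/3) + (1/3)·(9) = 361/36.

361/36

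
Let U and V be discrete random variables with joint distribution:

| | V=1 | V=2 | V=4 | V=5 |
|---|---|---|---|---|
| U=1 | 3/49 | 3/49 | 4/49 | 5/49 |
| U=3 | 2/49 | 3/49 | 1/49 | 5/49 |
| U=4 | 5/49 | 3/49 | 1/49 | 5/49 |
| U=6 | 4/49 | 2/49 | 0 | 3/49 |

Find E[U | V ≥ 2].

3

P(V ≥ 2) = 5/7.
Summing U·P(U=x,V=y) over the conditioning event gives 15/7.
E[U | V ≥ 2] = (15/7) / (5/7) = 3.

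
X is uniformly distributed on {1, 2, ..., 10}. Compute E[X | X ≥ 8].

Given X ≥ 8, X is equally likely to be any of {8, 9, 10}.
E[X | X ≥ 8] = (8 + 9 + 10) / 3 = 9.

9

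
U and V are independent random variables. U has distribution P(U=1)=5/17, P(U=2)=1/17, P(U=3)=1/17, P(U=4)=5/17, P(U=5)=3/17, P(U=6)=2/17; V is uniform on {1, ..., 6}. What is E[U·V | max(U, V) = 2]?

P(max(U, V) = 2) = 7/102.
Summing UV·P(x,y) over outcomes with max(U, V) = 2 gives 8/51.
E[U·V | max(U, V) = 2] = (8/51) / (7/102) = 16/7.

16/7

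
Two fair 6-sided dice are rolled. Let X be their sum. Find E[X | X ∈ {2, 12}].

P(X ∈ {2, 12}) = 1/18.
Σ over the event: 2·1/36 + 12·1/36 = 7/18.
E[X | X ∈ {2, 12}] = (7/18) / (1/18) = 7.

7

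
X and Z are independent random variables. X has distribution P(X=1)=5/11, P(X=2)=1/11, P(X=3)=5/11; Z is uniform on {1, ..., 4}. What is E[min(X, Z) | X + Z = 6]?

P(X + Z = 6) = 3/22.
Summing min(X,Z)·P(x,y) over outcomes with X + Z = 6 gives 17/44.
E[min(X, Z) | X + Z = 6] = (17/44) / (3/22) = 17/6.

17/6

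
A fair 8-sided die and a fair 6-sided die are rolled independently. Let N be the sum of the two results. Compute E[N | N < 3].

2

P(N < 3) = 1/48.
Σ over the event: 2·1/48 = 1/24.
E[N | N < 3] = (1/24) / (1/48) = 2.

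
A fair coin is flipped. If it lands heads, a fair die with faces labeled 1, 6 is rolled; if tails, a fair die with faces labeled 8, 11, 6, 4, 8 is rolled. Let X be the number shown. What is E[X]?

109/20

E[X | heads] = (1+6)/2 = 7/2.
E[X | tails] = (8+11+6+4+8)/5 = 37/5.
By the law of total expectation,
E[X] = (1/2)·(7/2) + (1/2)·(37/5) = 109/20.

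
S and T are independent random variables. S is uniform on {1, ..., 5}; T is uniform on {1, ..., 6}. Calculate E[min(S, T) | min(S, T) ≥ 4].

P(min(S, T) ≥ 4) = 1/5.
Summing min(S,T)·P(x,y) over outcomes with min(S, T) ≥ 4 gives 13/15.
E[min(S, T) | min(S, T) ≥ 4] = (13/15) / (1/5) = 13/3.

13/3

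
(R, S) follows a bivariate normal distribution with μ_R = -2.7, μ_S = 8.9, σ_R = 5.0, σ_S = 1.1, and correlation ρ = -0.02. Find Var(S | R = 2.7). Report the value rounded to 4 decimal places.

1.2095

The conditional variance in a bivariate normal is σ_S²(1 − ρ²), independent of x.
Var(S | R=2.7) = (1.1)²·(1 − (-0.02)²) = 1.21·0.9996 = 1.2095.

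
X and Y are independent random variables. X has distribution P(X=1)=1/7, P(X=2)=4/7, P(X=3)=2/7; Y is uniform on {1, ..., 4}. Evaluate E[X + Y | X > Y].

15/4

P(X > Y) = 2/7.
Summing (X+Y)·P(x,y) over outcomes with X > Y gives 15/14.
E[X + Y | X > Y] = (15/14) / (2/7) = 15/4.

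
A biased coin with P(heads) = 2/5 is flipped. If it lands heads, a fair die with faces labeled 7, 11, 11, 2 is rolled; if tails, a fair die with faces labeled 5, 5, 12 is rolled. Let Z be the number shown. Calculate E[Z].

15/2

E[Z | heads] = (7+11+11+2)/4 = 31/4.
E[Z | tails] = (5+5+12)/3 = 22/3.
By the law of total expectation,
E[Z] = (2/5)·(31/4) + (3/5)·(22/3) = 15/2.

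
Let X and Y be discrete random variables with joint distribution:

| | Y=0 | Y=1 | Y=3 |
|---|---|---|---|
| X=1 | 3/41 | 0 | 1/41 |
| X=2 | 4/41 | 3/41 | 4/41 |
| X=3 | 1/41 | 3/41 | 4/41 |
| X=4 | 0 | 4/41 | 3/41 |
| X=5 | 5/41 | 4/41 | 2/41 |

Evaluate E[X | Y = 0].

P(Y = 0) = 13/41.
Σ X·P over the event = 1·(3/41) + 2·(4/41) + 3·(1/41) + 5·(5/41) = 39/41.
E[X | Y = 0] = (39/41) / (13/41) = 3.

3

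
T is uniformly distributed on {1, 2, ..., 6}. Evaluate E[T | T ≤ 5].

3

Given T ≤ 5, T is equally likely to be any of {1, 2, 3, 4, 5}.
E[T | T ≤ 5] = (1 + 2 + 3 + 4 + 5) / 5 = 3.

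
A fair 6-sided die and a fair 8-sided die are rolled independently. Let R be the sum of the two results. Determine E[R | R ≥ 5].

P(R ≥ 5) = 7/8.
E[R | R ≥ 5] = (91/12) / (7/8) = 26/3.

26/3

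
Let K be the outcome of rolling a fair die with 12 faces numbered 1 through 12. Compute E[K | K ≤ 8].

Given K ≤ 8, K is equally likely to be any of {1, 2, 3, 4, 5, 6, 7, 8}.
E[K | K ≤ 8] = (1 + 2 + 3 + 4 + 5 + 6 + 7 + 8) / 8 = 9/2.

9/2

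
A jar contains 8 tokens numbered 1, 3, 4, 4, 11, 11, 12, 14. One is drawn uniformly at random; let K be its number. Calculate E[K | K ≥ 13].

P(K ≥ 13) = 1/8.
Σ over the event: 14·1/8 = 7/4.
E[K | K ≥ 13] = (7/4) / (1/8) = 14.

14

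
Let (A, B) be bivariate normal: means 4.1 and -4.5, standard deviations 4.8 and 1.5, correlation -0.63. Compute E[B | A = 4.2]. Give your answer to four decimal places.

For a bivariate normal, E[B | A=x] = μ_B + ρ·(σ_B/σ_A)·(x − μ_A).
E[B | A=4.2] = -4.5 + (-0.63)·(1.5/4.8)·(4.2 − (4.1)) = -4.5 + (-0.19687)·(0.1) = -4.5197.

-4.5197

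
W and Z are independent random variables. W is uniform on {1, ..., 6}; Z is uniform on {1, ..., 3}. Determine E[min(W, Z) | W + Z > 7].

P(W + Z > 7) = 1/6.
Summing min(W,Z)·P(x,y) over outcomes with W + Z > 7 gives 4/9.
E[min(W, Z) | W + Z > 7] = (4/9) / (1/6) = 8/3.

8/3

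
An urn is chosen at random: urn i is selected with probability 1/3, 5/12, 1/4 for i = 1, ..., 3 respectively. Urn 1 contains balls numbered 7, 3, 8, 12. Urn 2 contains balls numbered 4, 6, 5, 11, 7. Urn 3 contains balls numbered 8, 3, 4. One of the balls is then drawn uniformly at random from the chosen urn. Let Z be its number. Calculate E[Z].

13/2

E[Z | urn 1] = (7+3+8+12)/4 = 15/2.
E[Z | urn 2] = (4+6+5+11+7)/5 = 33/5.
E[Z | urn 3] = (8+3+4)/3 = 5.
By the law of total expectation,
E[Z] = (1/3)·(15/2) + (5/12)·(33/5) + (1/4)·(5) = 13/2.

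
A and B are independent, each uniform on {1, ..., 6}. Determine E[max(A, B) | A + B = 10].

Outcomes with A + B = 10: (4,6), (5,5), (6,4), each with probability 1/36.
E[max(A, B) | A + B = 10] = (6 + 5 + 6) / 3 = 17/3.

17/3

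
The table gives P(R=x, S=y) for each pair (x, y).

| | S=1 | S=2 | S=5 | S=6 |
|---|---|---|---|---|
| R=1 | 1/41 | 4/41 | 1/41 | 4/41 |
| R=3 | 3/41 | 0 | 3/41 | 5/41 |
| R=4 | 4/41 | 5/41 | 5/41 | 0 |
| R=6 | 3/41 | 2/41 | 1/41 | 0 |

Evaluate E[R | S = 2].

P(S = 2) = 11/41.
Σ R·P over the event = 1·(4/41) + 4·(5/41) + 6·(2/41) = 36/41.
E[R | S = 2] = (36/41) / (11/41) = 36/11.

36/11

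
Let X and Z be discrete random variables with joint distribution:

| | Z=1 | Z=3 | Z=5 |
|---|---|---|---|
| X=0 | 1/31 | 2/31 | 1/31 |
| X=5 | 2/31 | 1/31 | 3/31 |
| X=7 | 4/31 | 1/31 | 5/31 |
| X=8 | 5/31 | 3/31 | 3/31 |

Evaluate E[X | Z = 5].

37/6

P(Z = 5) = 12/31.
Σ X·P over the event = 0·(1/31) + 5·(3/31) + 7·(5/31) + 8·(3/31) = 74/31.
E[X | Z = 5] = (74/31) / (12/31) = 37/6.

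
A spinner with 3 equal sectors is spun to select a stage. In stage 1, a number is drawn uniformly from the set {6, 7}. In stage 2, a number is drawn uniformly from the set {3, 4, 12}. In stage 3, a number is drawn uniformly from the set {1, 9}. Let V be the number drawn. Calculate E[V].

107/18

E[V | stage 1] = (6+7)/2 = 13/2.
E[V | stage 2] = (3+4+12)/3 = 19/3.
E[V | stage 3] = (1+9)/2 = 5.
E[V] = (1/3)·(13/2) + (1/3)·(19/3) + (1/3)·(5) = 107/18.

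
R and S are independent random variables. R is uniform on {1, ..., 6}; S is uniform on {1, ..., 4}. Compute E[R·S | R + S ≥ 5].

65/6

P(R + S ≥ 5) = 3/4.
Summing RS·P(x,y) over outcomes with R + S ≥ 5 gives 65/8.
E[R·S | R + S ≥ 5] = (65/8) / (3/4) = 65/6.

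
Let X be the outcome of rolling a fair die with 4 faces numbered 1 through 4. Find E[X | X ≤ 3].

2

Given X ≤ 3, X is equally likely to be any of {1, 2, 3}.
E[X | X ≤ 3] = (1 + 2 + 3) / 3 = 2.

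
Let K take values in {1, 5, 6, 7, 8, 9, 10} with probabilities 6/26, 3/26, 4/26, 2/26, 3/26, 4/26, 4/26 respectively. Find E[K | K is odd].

71/15

P(K is odd) = 15/26.
Σ over the event: 1·3/13 + 5·3/26 + 7·1/13 + 9·2/13 = 71/26.
E[K | K is odd] = (71/26) / (15/26) = 71/15.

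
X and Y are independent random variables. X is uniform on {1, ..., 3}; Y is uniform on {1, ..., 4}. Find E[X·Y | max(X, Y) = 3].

27/5

Outcomes with max(X, Y) = 3: (1,3), (2,3), (3,1), (3,2), (3,3), each with probability 1/12.
E[X·Y | max(X, Y) = 3] = (3 + 6 + 3 + 6 + 9) / 5 = 27/5.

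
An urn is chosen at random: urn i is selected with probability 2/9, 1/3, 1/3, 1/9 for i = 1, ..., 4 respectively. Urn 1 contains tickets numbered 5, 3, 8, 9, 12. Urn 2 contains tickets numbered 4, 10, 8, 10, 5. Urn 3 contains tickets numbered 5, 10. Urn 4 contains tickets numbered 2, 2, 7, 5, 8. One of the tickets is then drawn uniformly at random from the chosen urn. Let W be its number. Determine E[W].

643/90

E[W | urn 1] = (5+3+8+9+12)/5 = 37/5.
E[W | urn 2] = (4+10+8+10+5)/5 = 37/5.
E[W | urn 3] = (5+10)/2 = 15/2.
E[W | urn 4] = (2+2+7+5+8)/5 = 24/5.
By the law of total expectation,
E[W] = (2/9)·(37/5) + (1/3)·(37/5) + (1/3)·(15/2) + (1/9)·(24/5) = 643/90.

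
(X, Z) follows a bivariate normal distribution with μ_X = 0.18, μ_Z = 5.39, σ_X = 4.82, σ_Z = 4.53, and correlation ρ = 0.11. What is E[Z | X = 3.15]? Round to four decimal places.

For a bivariate normal, E[Z | X=x] = μ_Z + ρ·(σ_Z/σ_X)·(x − μ_X).
E[Z | X=3.15] = 5.39 + (0.11)·(4.53/4.82)·(3.15 − (0.18)) = 5.39 + (0.10338)·(2.97) = 5.6970.

5.6970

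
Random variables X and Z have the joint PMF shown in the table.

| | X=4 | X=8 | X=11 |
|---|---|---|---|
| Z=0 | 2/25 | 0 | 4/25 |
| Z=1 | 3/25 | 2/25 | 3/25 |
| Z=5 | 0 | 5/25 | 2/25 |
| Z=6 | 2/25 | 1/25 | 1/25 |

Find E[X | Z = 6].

27/4

P(Z = 6) = 4/25.
Σ X·P over the event = 4·(2/25) + 8·(1/25) + 11·(1/25) = 27/25.
E[X | Z = 6] = (27/25) / (4/25) = 27/4.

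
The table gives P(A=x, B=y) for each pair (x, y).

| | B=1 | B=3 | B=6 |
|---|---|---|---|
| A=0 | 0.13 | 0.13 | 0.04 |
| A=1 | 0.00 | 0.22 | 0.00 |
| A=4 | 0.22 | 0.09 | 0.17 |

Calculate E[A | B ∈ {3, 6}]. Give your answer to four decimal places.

P(B ∈ {3, 6}) = 0.65.
Σ A·P over the event = 0·(0.13) + 0·(0.04) + 1·(0.22) + 4·(0.09) + 4·(0.17) = 1.26.
E[A | B ∈ {3, 6}] = (1.26) / (0.65) = 1.9385.

1.9385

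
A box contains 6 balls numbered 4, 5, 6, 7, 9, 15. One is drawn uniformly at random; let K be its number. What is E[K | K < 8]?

P(K < 8) = 2/3.
Σ over the event: 4·1/6 + 5·1/6 + 6·1/6 + 7·1/6 = 11/3.
E[K | K < 8] = (11/3) / (2/3) = 11/2.

11/2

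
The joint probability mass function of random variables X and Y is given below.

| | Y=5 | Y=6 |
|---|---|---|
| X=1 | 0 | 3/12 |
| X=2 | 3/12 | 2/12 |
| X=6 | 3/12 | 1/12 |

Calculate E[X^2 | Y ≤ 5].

20

P(Y ≤ 5) = 1/2.
Summing X^2·P(X=x,Y=y) over the conditioning event gives 10.
E[X^2 | Y ≤ 5] = (10) / (1/2) = 20.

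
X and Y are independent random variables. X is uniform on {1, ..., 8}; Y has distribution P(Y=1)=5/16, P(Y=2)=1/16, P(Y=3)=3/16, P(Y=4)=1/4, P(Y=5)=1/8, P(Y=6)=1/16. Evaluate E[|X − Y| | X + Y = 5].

31/13

P(X + Y = 5) = 13/128.
Summing |X−Y|·P(x,y) over outcomes with X + Y = 5 gives 31/128.
E[|X − Y| | X + Y = 5] = (31/128) / (13/128) = 31/13.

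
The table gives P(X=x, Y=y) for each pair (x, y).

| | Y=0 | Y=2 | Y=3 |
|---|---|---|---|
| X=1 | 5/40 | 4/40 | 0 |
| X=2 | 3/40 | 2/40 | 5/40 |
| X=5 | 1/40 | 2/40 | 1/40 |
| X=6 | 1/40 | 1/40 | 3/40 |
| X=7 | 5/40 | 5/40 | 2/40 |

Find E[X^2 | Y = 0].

P(Y = 0) = 3/8.
Σ X^2·P over the event = 1·(5/40) + 4·(3/40) + 25·(1/40) + 36·(1/40) + 49·(5/40) = 323/40.
E[X^2 | Y = 0] = (323/40) / (3/8) = 323/15.

323/15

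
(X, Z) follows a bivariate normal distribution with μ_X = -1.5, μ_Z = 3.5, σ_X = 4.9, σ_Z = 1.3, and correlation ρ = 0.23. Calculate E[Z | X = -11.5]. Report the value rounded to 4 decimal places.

The regression of Z on X has slope ρ·σ_Z/σ_X and passes through (μ_X, μ_Z).
E[Z | X=-11.5] = 3.5 + (0.23)·(1.3/4.9)·(-11.5 − (-1.5)) = 3.5 + (0.06102)·(-10) = 2.8898.

2.8898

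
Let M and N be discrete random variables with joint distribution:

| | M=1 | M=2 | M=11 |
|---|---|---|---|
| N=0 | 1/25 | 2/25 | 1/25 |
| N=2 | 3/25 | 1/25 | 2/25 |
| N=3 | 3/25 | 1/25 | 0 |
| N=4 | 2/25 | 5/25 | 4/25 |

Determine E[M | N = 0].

P(N = 0) = 4/25.
Σ M·P over the event = 1·(1/25) + 2·(2/25) + 11·(1/25) = 16/25.
E[M | N = 0] = (16/25) / (4/25) = 4.

4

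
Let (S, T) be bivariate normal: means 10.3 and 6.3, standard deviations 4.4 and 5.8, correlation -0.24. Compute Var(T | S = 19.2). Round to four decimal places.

Var(T | S=x) = (1 − ρ²)·σ_T².
Var(T | S=19.2) = (5.8)²·(1 − (-0.24)²) = 33.64·0.9424 = 31.7023.

31.7023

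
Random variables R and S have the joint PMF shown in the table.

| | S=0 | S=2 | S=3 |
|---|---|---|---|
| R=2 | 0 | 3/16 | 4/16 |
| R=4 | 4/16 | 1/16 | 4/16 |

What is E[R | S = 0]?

4

P(S = 0) = 1/4.
Σ R·P over the event = 4·(4/16) = 1.
E[R | S = 0] = (1) / (1/4) = 4.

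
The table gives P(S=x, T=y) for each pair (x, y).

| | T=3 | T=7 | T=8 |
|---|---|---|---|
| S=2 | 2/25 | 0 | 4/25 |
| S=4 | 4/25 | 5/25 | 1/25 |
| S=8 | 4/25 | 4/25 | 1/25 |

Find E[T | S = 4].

11/2

P(S = 4) = 2/5.
Σ T·P over the event = 3·(4/25) + 7·(5/25) + 8·(1/25) = 11/5.
E[T | S = 4] = (11/5) / (2/5) = 11/2.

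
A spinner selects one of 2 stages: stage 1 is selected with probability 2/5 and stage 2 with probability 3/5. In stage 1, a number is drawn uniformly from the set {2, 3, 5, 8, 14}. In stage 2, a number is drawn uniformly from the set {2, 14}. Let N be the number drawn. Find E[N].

184/25

E[N | stage 1] = (2+3+5+8+14)/5 = 32/5.
E[N | stage 2] = (2+14)/2 = 8.
By the law of total expectation,
E[N] = (2/5)·(32/5) + (3/5)·(8) = 184/25.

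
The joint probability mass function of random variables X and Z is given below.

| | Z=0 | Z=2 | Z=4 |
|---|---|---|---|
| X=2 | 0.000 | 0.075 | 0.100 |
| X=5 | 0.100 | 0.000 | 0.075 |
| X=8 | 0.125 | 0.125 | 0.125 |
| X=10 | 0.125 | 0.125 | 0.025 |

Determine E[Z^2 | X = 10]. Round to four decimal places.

3.2727

P(X = 10) = 0.275.
Σ Z^2·P over the event = 0·(0.125) + 4·(0.125) + 16·(0.025) = 0.900.
E[Z^2 | X = 10] = (0.900) / (0.275) = 3.2727.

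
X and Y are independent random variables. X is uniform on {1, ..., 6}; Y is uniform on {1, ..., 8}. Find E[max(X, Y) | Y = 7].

Outcomes with Y = 7: (1,7), (2,7), (3,7), (4,7), (5,7), (6,7), each with probability 1/48.
E[max(X, Y) | Y = 7] = (7 + 7 + 7 + 7 + 7 + 7) / 6 = 7.

7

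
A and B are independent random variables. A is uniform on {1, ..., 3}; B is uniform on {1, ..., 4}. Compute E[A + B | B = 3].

Outcomes with B = 3: (1,3), (2,3), (3,3), each with probability 1/12.
E[A + B | B = 3] = (4 + 5 + 6) / 3 = 5.

5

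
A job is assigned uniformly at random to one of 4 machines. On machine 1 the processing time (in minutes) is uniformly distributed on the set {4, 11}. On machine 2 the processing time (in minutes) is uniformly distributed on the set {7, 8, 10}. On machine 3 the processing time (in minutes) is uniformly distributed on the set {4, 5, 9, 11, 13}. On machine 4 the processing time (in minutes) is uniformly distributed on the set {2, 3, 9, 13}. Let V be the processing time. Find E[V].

E[V | machine 1] = (4+11)/2 = 15/2.
E[V | machine 2] = (7+8+10)/3 = 25/3.
E[V | machine 3] = (4+5+9+11+13)/5 = 42/5.
E[V | machine 4] = (2+3+9+13)/4 = 27/4.
E[V] = (1/4)·(15/2) + (1/4)·(25/3) + (1/4)·(42/5) + (1/4)·(27/4) = 1859/240.

1859/240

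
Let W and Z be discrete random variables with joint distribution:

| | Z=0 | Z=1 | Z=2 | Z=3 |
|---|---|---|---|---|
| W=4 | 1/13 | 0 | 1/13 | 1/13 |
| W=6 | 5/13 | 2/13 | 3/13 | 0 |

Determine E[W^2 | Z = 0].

P(Z = 0) = 6/13.
Σ W^2·P over the event = 16·(1/13) + 36·(5/13) = 196/13.
E[W^2 | Z = 0] = (196/13) / (6/13) = 98/3.

98/3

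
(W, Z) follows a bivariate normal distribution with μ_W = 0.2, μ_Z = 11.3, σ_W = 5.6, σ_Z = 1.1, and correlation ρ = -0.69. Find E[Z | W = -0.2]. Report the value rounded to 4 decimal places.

The regression of Z on W has slope ρ·σ_Z/σ_W and passes through (μ_W, μ_Z).
E[Z | W=-0.2] = 11.3 + (-0.69)·(1.1/5.6)·(-0.2 − (0.2)) = 11.3 + (-0.13554)·(-0.4) = 11.3542.

11.3542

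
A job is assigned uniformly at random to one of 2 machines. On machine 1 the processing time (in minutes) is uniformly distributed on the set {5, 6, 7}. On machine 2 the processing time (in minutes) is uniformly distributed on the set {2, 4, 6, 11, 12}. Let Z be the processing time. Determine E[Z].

13/2

E[Z | machine 1] = (5+6+7)/3 = 6.
E[Z | machine 2] = (2+4+6+11+12)/5 = 7.
By the law of total expectation,
E[Z] = (1/2)·(6) + (1/2)·(7) = 13/2.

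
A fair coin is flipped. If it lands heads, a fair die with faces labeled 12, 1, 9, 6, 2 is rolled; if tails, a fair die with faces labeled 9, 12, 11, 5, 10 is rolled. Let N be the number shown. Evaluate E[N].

E[N | heads] = (12+1+9+6+2)/5 = 6.
E[N | tails] = (9+12+11+5+10)/5 = 47/5.
E[N] = (1/2)·(6) + (1/2)·(47/5) = 77/10.

77/10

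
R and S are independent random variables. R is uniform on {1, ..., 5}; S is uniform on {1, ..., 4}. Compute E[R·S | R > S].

17/2

Outcomes with R > S: (2,1), (3,1), (3,2), (4,1), (4,2), (4,3), (5,1), (5,2), (5,3), (5,4), each with probability 1/20.
E[R·S | R > S] = (2 + 3 + 6 + 4 + 8 + 12 + 5 + 10 + 15 + 20) / 10 = 17/2.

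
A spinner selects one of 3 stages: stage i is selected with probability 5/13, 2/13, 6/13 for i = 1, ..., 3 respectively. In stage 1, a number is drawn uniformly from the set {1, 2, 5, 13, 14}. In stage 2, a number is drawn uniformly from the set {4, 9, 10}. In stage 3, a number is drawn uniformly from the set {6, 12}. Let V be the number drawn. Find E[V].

313/39

E[V | stage 1] = (1+2+5+13+14)/5 = 7.
E[V | stage 2] = (4+9+10)/3 = 23/3.
E[V | stage 3] = (6+12)/2 = 9.
E[V] = (5/13)·(7) + (2/13)·(23/3) + (6/13)·(9) = 313/39.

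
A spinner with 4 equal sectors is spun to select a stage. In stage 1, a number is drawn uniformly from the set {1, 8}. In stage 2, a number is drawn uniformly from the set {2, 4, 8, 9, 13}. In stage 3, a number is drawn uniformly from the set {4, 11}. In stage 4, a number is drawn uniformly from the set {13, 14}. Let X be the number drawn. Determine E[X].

327/40

E[X | stage 1] = (1+8)/2 = 9/2.
E[X | stage 2] = (2+4+8+9+13)/5 = 36/5.
E[X | stage 3] = (4+11)/2 = 15/2.
E[X | stage 4] = (13+14)/2 = 27/2.
E[X] = (1/4)·(9/2) + (1/4)·(36/5) + (1/4)·(15/2) + (1/4)·(27/2) = 327/40.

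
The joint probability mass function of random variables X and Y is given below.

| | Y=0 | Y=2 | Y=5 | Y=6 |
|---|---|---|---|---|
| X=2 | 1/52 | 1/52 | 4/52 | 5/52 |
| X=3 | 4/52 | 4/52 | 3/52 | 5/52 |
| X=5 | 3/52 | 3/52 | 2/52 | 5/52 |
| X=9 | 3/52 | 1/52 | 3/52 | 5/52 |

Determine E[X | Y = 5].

9/2

P(Y = 5) = 3/13.
Σ X·P over the event = 2·(4/52) + 3·(3/52) + 5·(2/52) + 9·(3/52) = 27/26.
E[X | Y = 5] = (27/26) / (3/13) = 9/2.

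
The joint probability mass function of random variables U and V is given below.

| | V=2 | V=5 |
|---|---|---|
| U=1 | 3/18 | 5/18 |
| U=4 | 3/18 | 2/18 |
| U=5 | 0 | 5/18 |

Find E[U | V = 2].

5/2

P(V = 2) = 1/3.
Σ U·P over the event = 1·(3/18) + 4·(3/18) = 5/6.
E[U | V = 2] = (5/6) / (1/3) = 5/2.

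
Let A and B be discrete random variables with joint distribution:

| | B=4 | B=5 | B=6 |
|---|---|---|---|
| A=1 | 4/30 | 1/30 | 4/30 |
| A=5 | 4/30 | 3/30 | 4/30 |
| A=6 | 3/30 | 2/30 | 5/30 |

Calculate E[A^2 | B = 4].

P(B = 4) = 11/30.
Σ A^2·P over the event = 1·(4/30) + 25·(4/30) + 36·(3/30) = 106/15.
E[A^2 | B = 4] = (106/15) / (11/30) = 212/11.

212/11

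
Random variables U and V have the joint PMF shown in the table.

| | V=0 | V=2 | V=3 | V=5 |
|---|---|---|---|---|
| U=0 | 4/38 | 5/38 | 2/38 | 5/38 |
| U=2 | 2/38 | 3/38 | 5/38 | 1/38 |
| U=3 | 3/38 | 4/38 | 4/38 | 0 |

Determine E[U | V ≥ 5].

1/3

P(V ≥ 5) = 3/19.
Σ U·P over the event = 0·(5/38) + 2·(1/38) = 1/19.
E[U | V ≥ 5] = (1/19) / (3/19) = 1/3.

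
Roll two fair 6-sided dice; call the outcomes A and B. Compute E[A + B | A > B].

P(A > B) = 5/12.
Summing (A+B)·P(x,y) over outcomes with A > B gives 35/12.
E[A + B | A > B] = (35/12) / (5/12) = 7.

7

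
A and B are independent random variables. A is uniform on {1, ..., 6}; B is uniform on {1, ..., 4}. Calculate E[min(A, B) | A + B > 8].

Outcomes with A + B > 8: (5,4), (6,3), (6,4), each with probability 1/24.
E[min(A, B) | A + B > 8] = (4 + 3 + 4) / 3 = 11/3.

11/3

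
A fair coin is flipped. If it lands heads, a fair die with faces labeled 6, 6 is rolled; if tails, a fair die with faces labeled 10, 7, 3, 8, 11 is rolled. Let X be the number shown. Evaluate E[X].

69/10

E[X | heads] = (6+6)/2 = 6.
E[X | tails] = (10+7+3+8+11)/5 = 39/5.
E[X] = (1/2)·(6) + (1/2)·(39/5) = 69/10.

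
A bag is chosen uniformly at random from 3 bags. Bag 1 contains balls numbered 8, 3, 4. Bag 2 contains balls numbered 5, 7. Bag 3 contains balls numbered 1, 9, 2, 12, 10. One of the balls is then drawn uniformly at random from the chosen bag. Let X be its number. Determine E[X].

E[X | bag 1] = (8+3+4)/3 = 5.
E[X | bag 2] = (5+7)/2 = 6.
E[X | bag 3] = (1+9+2+12+10)/5 = 34/5.
E[X] = (1/3)·(5) + (1/3)·(6) + (1/3)·(34/5) = 89/15.

89/15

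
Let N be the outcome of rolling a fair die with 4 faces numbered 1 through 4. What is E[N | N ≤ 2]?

Given N ≤ 2, N is equally likely to be any of {1, 2}.
E[N | N ≤ 2] = (1 + 2) / 2 = 3/2.

3/2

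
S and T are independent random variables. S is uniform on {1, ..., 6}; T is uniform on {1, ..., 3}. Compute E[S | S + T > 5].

Outcomes with S + T > 5: (3,3), (4,2), (4,3), (5,1), (5,2), (5,3), (6,1), (6,2), (6,3), each with probability 1/18.
E[S | S + T > 5] = (3 + 4 + 4 + 5 + 5 + 5 + 6 + 6 + 6) / 9 = 44/9.

44/9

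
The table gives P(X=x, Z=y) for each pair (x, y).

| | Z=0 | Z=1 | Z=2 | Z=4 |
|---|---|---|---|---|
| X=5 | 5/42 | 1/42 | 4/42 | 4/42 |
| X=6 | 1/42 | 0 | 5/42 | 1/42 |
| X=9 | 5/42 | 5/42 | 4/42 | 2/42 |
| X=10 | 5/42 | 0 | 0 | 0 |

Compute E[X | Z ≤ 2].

262/35

P(Z ≤ 2) = 5/6.
Summing X·P(X=x,Z=y) over the conditioning event gives 131/21.
E[X | Z ≤ 2] = (131/21) / (5/6) = 262/35.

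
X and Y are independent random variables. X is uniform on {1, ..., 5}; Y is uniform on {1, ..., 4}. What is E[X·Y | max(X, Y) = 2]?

8/3

Outcomes with max(X, Y) = 2: (1,2), (2,1), (2,2), each with probability 1/20.
E[X·Y | max(X, Y) = 2] = (2 + 2 + 4) / 3 = 8/3.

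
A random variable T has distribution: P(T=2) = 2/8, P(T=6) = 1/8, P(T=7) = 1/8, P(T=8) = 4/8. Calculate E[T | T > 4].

P(T > 4) = 3/4.
Σ over the event: 6·1/8 + 7·1/8 + 8·1/2 = 45/8.
E[T | T > 4] = (45/8) / (3/4) = 15/2.

15/2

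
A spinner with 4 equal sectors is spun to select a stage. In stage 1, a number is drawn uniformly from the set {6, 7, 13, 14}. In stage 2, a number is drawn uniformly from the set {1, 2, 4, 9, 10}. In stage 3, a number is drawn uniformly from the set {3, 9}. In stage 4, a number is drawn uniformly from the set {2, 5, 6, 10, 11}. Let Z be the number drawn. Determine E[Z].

E[Z | stage 1] = (6+7+13+14)/4 = 10.
E[Z | stage 2] = (1+2+4+9+10)/5 = 26/5.
E[Z | stage 3] = (3+9)/2 = 6.
E[Z | stage 4] = (2+5+6+10+11)/5 = 34/5.
E[Z] = (1/4)·(10) + (1/4)·(26/5) + (1/4)·(6) + (1/4)·(34/5) = 7.

7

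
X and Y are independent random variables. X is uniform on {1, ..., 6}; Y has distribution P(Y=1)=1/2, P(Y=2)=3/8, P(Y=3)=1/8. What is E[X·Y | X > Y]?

P(X > Y) = 35/48.
Summing XY·P(x,y) over outcomes with X > Y gives 233/48.
E[X·Y | X > Y] = (233/48) / (35/48) = 233/35.

233/35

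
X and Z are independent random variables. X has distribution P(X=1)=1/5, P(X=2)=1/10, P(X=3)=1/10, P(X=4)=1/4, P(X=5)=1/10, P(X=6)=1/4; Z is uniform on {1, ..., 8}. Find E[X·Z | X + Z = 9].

163/10

P(X + Z = 9) = 1/8.
Summing XZ·P(x,y) over outcomes with X + Z = 9 gives 163/80.
E[X·Z | X + Z = 9] = (163/80) / (1/8) = 163/10.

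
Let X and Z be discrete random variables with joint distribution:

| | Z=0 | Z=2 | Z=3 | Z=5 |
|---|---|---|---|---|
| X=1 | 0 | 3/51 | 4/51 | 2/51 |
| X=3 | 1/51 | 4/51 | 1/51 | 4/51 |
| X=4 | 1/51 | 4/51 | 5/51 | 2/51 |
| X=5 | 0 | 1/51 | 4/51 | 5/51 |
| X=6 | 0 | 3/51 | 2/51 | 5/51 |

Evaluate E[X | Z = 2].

P(Z = 2) = 5/17.
Σ X·P over the event = 1·(3/51) + 3·(4/51) + 4·(4/51) + 5·(1/51) + 6·(3/51) = 18/17.
E[X | Z = 2] = (18/17) / (5/17) = 18/5.

18/5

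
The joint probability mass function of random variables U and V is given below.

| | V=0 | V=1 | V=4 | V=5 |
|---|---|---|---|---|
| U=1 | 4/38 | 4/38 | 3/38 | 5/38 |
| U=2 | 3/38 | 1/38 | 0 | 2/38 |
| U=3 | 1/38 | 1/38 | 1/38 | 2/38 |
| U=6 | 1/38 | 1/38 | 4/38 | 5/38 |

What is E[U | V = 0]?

19/9

P(V = 0) = 9/38.
Σ U·P over the event = 1·(4/38) + 2·(3/38) + 3·(1/38) + 6·(1/38) = 1/2.
E[U | V = 0] = (1/2) / (9/38) = 19/9.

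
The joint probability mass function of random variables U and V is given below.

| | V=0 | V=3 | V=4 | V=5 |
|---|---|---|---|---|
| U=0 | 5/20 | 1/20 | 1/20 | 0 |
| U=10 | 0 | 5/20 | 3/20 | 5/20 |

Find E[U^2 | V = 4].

75

P(V = 4) = 1/5.
Σ U^2·P over the event = 0·(1/20) + 100·(3/20) = 15.
E[U^2 | V = 4] = (15) / (1/5) = 75.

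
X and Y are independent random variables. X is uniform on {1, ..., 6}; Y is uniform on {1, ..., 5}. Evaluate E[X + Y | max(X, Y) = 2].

10/3

Outcomes with max(X, Y) = 2: (1,2), (2,1), (2,2), each with probability 1/30.
E[X + Y | max(X, Y) = 2] = (3 + 3 + 4) / 3 = 10/3.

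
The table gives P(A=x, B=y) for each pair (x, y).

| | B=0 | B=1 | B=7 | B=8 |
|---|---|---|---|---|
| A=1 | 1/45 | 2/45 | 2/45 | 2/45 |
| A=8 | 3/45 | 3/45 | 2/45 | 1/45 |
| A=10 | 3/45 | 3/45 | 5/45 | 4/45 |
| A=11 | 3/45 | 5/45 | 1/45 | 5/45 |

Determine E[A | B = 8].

35/4

P(B = 8) = 4/15.
Σ A·P over the event = 1·(2/45) + 8·(1/45) + 10·(4/45) + 11·(5/45) = 7/3.
E[A | B = 8] = (7/3) / (4/15) = 35/4.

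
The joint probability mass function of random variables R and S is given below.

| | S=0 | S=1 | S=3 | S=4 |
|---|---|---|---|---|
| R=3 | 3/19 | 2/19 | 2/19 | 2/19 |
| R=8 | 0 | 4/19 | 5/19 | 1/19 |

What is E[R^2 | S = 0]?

P(S = 0) = 3/19.
Σ R^2·P over the event = 9·(3/19) = 27/19.
E[R^2 | S = 0] = (27/19) / (3/19) = 9.

9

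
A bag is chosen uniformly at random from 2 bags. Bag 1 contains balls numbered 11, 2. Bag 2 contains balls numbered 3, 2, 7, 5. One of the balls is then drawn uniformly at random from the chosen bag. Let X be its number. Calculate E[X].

E[X | bag 1] = (11+2)/2 = 13/2.
E[X | bag 2] = (3+2+7+5)/4 = 17/4.
By the law of total expectation,
E[X] = (1/2)·(13/2) + (1/2)·(17/4) = 43/8.

43/8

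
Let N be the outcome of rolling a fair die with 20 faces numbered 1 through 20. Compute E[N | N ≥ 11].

Given N ≥ 11, N is equally likely to be any of {11, 12, 13, 14, 15, 16, 17, 18, 19, 20}.
E[N | N ≥ 11] = (11 + 12 + 13 + 14 + 15 + 16 + 17 + 18 + 19 + 20) / 10 = 31/2.

31/2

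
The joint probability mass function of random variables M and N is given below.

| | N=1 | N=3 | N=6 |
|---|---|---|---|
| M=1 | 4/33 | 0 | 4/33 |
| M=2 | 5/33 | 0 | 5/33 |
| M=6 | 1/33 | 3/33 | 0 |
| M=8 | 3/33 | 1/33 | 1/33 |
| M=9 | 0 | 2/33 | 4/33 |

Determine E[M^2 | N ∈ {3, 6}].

P(N ∈ {3, 6}) = 20/33.
Σ M^2·P over the event = 1·(4/33) + 4·(5/33) + 36·(3/33) + 64·(1/33) + 64·(1/33) + 81·(2/33) + 81·(4/33) = 746/33.
E[M^2 | N ∈ {3, 6}] = (746/33) / (20/33) = 373/10.

373/10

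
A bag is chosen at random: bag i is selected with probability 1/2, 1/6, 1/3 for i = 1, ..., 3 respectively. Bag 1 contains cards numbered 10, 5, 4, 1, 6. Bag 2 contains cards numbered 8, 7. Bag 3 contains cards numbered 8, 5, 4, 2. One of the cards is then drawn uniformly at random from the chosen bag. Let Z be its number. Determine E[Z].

E[Z | bag 1] = (10+5+4+1+6)/5 = 26/5.
E[Z | bag 2] = (8+7)/2 = 15/2.
E[Z | bag 3] = (8+5+4+2)/4 = 19/4.
E[Z] = (1/2)·(26/5) + (1/6)·(15/2) + (1/3)·(19/4) = 163/30.

163/30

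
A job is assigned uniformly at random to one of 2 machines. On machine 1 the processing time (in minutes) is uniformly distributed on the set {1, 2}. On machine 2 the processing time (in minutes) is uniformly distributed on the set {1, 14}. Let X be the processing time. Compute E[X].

9/2

E[X | machine 1] = (1+2)/2 = 3/2.
E[X | machine 2] = (1+14)/2 = 15/2.
E[X] = (1/2)·(3/2) + (1/2)·(15/2) = 9/2.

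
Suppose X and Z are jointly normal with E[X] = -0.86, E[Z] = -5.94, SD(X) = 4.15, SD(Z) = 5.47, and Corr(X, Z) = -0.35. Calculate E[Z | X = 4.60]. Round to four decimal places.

-8.4588

For a bivariate normal, E[Z | X=x] = μ_Z + ρ·(σ_Z/σ_X)·(x − μ_X).
E[Z | X=4.60] = -5.94 + (-0.35)·(5.47/4.15)·(4.60 − (-0.86)) = -5.94 + (-0.461325)·(5.46) = -8.4588.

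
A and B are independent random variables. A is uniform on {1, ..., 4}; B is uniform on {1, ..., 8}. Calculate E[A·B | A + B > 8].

P(A + B > 8) = 5/16.
Summing AB·P(x,y) over outcomes with A + B > 8 gives 205/32.
E[A·B | A + B > 8] = (205/32) / (5/16) = 41/2.

41/2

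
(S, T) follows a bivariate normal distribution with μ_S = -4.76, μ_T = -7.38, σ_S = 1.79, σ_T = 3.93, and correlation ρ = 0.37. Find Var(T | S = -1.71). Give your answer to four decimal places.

Var(T | S=x) = (1 − ρ²)·σ_T².
Var(T | S=-1.71) = (3.93)²·(1 − (0.37)²) = 15.4449·0.8631 = 13.3305.

13.3305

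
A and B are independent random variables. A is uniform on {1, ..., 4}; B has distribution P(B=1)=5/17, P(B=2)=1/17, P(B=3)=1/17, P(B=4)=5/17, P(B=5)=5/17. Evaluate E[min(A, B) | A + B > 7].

11/3

P(A + B > 7) = 15/68.
Summing min(A,B)·P(x,y) over outcomes with A + B > 7 gives 55/68.
E[min(A, B) | A + B > 7] = (55/68) / (15/68) = 11/3.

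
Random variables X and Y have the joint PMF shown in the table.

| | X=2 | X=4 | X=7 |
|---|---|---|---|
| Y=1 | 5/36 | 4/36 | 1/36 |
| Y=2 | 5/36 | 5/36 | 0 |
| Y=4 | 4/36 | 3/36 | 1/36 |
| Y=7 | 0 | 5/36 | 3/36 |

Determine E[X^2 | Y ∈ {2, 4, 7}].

P(Y ∈ {2, 4, 7}) = 13/18.
Summing X^2·P(X=x,Y=y) over the conditioning event gives 110/9.
E[X^2 | Y ∈ {2, 4, 7}] = (110/9) / (13/18) = 220/13.

220/13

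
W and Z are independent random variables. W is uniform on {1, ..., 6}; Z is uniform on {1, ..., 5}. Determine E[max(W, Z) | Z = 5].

31/6

P(Z = 5) = 1/5.
Summing max(W,Z)·P(x,y) over outcomes with Z = 5 gives 31/30.
E[max(W, Z) | Z = 5] = (31/30) / (1/5) = 31/6.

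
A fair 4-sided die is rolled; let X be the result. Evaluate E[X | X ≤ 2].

Given X ≤ 2, X is equally likely to be any of {1, 2}.
E[X | X ≤ 2] = (1 + 2) / 2 = 3/2.

3/2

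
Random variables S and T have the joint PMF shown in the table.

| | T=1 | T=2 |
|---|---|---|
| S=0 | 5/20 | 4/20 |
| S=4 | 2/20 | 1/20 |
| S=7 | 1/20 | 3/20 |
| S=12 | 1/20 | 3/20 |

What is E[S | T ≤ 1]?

3

P(T ≤ 1) = 9/20.
Σ S·P over the event = 0·(5/20) + 4·(2/20) + 7·(1/20) + 12·(1/20) = 27/20.
E[S | T ≤ 1] = (27/20) / (9/20) = 3.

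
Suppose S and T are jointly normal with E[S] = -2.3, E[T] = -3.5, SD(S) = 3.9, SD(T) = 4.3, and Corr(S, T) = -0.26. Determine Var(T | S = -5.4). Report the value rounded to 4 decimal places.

For a bivariate normal, Var(T | S=x) = σ_T²(1 − ρ²).
Var(T | S=-5.4) = (4.3)²·(1 − (-0.26)²) = 18.49·0.9324 = 17.2401.

17.2401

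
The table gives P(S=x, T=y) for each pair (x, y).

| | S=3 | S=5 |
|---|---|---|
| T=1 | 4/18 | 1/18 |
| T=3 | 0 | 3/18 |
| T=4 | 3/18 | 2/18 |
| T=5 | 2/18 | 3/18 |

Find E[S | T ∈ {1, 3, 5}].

P(T ∈ {1, 3, 5}) = 13/18.
Σ S·P over the event = 3·(4/18) + 3·(2/18) + 5·(1/18) + 5·(3/18) + 5·(3/18) = 53/18.
E[S | T ∈ {1, 3, 5}] = (53/18) / (13/18) = 53/13.

53/13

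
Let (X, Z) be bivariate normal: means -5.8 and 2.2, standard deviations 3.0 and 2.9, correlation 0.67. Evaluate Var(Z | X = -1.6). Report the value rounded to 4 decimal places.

For a bivariate normal, Var(Z | X=x) = σ_Z²(1 − ρ²).
Var(Z | X=-1.6) = (2.9)²·(1 − (0.67)²) = 8.41·0.5511 = 4.6348.

4.6348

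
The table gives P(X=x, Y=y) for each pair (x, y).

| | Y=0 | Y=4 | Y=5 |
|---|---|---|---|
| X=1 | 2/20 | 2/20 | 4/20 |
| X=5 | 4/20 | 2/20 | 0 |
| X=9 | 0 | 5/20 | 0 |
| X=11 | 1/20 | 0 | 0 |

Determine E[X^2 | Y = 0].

223/7

P(Y = 0) = 7/20.
Σ X^2·P over the event = 1·(2/20) + 25·(4/20) + 121·(1/20) = 223/20.
E[X^2 | Y = 0] = (223/20) / (7/20) = 223/7.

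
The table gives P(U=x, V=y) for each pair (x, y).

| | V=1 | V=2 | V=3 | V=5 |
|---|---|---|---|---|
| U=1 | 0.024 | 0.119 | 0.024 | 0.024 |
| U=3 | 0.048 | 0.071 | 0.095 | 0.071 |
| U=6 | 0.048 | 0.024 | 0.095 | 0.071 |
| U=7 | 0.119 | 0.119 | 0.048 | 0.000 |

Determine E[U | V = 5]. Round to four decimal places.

3.9940

P(V = 5) = 0.166.
Summing U·P(U=x,V=y) over the conditioning event gives 0.663.
E[U | V = 5] = (0.663) / (0.166) = 3.9940.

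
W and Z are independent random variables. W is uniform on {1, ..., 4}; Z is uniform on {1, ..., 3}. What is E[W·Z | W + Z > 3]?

55/9

Outcomes with W + Z > 3: (1,3), (2,2), (2,3), (3,1), (3,2), (3,3), (4,1), (4,2), (4,3), each with probability 1/12.
E[W·Z | W + Z > 3] = (3 + 4 + 6 + 3 + 6 + 9 + 4 + 8 + 12) / 9 = 55/9.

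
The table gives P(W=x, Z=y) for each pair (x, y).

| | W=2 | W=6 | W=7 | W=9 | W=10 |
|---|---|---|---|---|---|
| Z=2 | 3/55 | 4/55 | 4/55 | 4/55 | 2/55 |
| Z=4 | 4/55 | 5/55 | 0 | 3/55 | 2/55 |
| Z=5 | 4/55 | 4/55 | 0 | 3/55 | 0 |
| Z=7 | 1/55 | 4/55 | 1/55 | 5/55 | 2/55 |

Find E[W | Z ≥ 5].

157/24

P(Z ≥ 5) = 24/55.
Summing W·P(W=x,Z=y) over the conditioning event gives 157/55.
E[W | Z ≥ 5] = (157/55) / (24/55) = 157/24.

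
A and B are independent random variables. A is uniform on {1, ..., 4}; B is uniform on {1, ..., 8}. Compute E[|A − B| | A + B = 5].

Outcomes with A + B = 5: (1,4), (2,3), (3,2), (4,1), each with probability 1/32.
E[|A − B| | A + B = 5] = (3 + 1 + 1 + 3) / 4 = 2.

2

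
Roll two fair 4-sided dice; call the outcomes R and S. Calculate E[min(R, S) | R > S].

Outcomes with R > S: (2,1), (3,1), (3,2), (4,1), (4,2), (4,3), each with probability 1/16.
E[min(R, S) | R > S] = (1 + 1 + 2 + 1 + 2 + 3) / 6 = 5/3.

5/3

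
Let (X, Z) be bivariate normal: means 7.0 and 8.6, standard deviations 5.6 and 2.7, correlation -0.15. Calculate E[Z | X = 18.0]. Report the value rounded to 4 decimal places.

7.8045

For a bivariate normal, E[Z | X=x] = μ_Z + ρ·(σ_Z/σ_X)·(x − μ_X).
E[Z | X=18.0] = 8.6 + (-0.15)·(2.7/5.6)·(18.0 − (7.0)) = 8.6 + (-0.072321)·(11) = 7.8045.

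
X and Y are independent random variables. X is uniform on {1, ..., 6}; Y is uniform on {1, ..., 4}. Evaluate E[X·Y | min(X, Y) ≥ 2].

12

P(min(X, Y) ≥ 2) = 5/8.
Summing XY·P(x,y) over outcomes with min(X, Y) ≥ 2 gives 15/2.
E[X·Y | min(X, Y) ≥ 2] = (15/2) / (5/8) = 12.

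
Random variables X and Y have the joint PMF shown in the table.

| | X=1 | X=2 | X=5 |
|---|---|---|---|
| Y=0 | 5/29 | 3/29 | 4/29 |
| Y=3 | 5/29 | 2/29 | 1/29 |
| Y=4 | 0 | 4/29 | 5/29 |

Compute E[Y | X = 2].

22/9

P(X = 2) = 9/29.
Σ Y·P over the event = 0·(3/29) + 3·(2/29) + 4·(4/29) = 22/29.
E[Y | X = 2] = (22/29) / (9/29) = 22/9.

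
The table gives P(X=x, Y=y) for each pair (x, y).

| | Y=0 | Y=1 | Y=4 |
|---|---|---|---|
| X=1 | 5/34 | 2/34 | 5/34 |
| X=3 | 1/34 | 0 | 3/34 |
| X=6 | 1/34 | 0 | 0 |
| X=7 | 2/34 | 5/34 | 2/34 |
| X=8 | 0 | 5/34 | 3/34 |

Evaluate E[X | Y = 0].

P(Y = 0) = 9/34.
Summing X·P(X=x,Y=y) over the conditioning event gives 14/17.
E[X | Y = 0] = (14/17) / (9/34) = 28/9.

28/9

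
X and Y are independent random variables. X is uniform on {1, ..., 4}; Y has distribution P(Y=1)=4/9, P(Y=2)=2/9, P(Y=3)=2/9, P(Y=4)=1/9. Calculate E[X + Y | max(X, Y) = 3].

P(max(X, Y) = 3) = 1/3.
Summing (X+Y)·P(x,y) over outcomes with max(X, Y) = 3 gives 14/9.
E[X + Y | max(X, Y) = 3] = (14/9) / (1/3) = 14/3.

14/3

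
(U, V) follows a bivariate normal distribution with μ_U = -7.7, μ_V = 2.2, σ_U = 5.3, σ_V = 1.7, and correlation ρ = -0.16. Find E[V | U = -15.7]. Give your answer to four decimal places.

2.6106

For a bivariate normal, E[V | U=x] = μ_V + ρ·(σ_V/σ_U)·(x − μ_U).
E[V | U=-15.7] = 2.2 + (-0.16)·(1.7/5.3)·(-15.7 − (-7.7)) = 2.2 + (-0.051321)·(-8) = 2.6106.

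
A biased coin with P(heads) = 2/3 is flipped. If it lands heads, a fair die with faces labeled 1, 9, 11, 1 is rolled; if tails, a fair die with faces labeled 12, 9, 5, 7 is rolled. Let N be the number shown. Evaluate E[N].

E[N | heads] = (1+9+11+1)/4 = 11/2.
E[N | tails] = (12+9+5+7)/4 = 33/4.
E[N] = (2/3)·(11/2) + (1/3)·(33/4) = 77/12.

77/12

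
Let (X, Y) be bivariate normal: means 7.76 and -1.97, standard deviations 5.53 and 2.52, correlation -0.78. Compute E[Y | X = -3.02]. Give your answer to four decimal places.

For a bivariate normal, E[Y | X=x] = μ_Y + ρ·(σ_Y/σ_X)·(x − μ_X).
E[Y | X=-3.02] = -1.97 + (-0.78)·(2.52/5.53)·(-3.02 − (7.76)) = -1.97 + (-0.355443)·(-10.78) = 1.8617.

1.8617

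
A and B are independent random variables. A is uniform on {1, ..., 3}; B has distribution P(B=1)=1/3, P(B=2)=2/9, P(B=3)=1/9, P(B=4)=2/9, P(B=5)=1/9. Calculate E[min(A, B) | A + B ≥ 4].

P(A + B ≥ 4) = 19/27.
Summing min(A,B)·P(x,y) over outcomes with A + B ≥ 4 gives 35/27.
E[min(A, B) | A + B ≥ 4] = (35/27) / (19/27) = 35/19.

35/19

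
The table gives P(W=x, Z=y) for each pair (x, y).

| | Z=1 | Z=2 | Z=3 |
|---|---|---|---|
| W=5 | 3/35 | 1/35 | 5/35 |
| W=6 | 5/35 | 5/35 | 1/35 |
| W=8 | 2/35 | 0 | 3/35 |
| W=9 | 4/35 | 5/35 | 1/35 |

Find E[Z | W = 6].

P(W = 6) = 11/35.
Σ Z·P over the event = 1·(5/35) + 2·(5/35) + 3·(1/35) = 18/35.
E[Z | W = 6] = (18/35) / (11/35) = 18/11.

18/11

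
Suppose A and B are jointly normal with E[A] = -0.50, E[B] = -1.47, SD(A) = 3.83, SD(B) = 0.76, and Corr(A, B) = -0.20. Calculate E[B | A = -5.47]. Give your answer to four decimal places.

The regression of B on A has slope ρ·σ_B/σ_A and passes through (μ_A, μ_B).
E[B | A=-5.47] = -1.47 + (-0.20)·(0.76/3.83)·(-5.47 − (-0.50)) = -1.47 + (-0.039687)·(-4.97) = -1.2728.

-1.2728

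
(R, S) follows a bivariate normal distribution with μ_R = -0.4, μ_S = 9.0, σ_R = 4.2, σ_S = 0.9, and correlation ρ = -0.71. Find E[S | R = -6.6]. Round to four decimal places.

9.9433

For a bivariate normal, E[S | R=x] = μ_S + ρ·(σ_S/σ_R)·(x − μ_R).
E[S | R=-6.6] = 9.0 + (-0.71)·(0.9/4.2)·(-6.6 − (-0.4)) = 9.0 + (-0.15214)·(-6.2) = 9.9433.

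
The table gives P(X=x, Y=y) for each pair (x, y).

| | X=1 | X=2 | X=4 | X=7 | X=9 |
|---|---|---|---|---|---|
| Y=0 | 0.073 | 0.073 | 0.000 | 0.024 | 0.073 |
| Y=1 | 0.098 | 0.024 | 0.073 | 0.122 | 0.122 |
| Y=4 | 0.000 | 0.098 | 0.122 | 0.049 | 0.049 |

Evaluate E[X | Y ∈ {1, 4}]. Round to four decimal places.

P(Y ∈ {1, 4}) = 0.757.
Summing X·P(X=x,Y=y) over the conditioning event gives 3.858.
E[X | Y ∈ {1, 4}] = (3.858) / (0.757) = 5.0964.

5.0964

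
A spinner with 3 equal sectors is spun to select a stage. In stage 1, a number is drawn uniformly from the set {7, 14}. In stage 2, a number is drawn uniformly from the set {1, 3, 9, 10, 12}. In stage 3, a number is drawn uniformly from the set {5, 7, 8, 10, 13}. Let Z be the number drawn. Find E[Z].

87/10

E[Z | stage 1] = (7+14)/2 = 21/2.
E[Z | stage 2] = (1+3+9+10+12)/5 = 7.
E[Z | stage 3] = (5+7+8+10+13)/5 = 43/5.
By the law of total expectation,
E[Z] = (1/3)·(21/2) + (1/3)·(7) + (1/3)·(43/5) = 87/10.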